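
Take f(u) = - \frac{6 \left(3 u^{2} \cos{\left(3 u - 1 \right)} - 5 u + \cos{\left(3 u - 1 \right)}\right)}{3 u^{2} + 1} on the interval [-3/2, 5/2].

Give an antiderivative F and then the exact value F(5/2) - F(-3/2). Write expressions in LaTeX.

Antiderivative: F(u) = 5 \log{\left(u^{2} + \frac{1}{3} \right)} - 2 \sin{\left(3 u - 1 \right)}; value = - 5 \log{\left(\frac{31}{12} \right)} - 2 \sin{\left(\frac{13}{2} \right)} - 2 \sin{\left(\frac{11}{2} \right)} + 5 \log{\left(\frac{79}{12} \right)}

Check any antiderivative F(u) by computing F'(u) and comparing it with f(u).
F(u) = 5 \log{\left(u^{2} + \frac{1}{3} \right)} - 2 \sin{\left(3 u - 1 \right)} is an antiderivative of f.
Check: d/du[5 \log{\left(u^{2} + \frac{1}{3} \right)} - 2 \sin{\left(3 u - 1 \right)}] = \frac{- 18 u^{2} \cos{\left(3 u - 1 \right)} + 30 u - 6 \cos{\left(3 u - 1 \right)}}{3 u^{2} + 1}, which equals f(u).
F(5/2) = - 2 \sin{\left(\frac{13}{2} \right)} + 5 \log{\left(\frac{79}{12} \right)}; F(-3/2) = 2 \sin{\left(\frac{11}{2} \right)} + 5 \log{\left(\frac{31}{12} \right)}.
Integral = F(5/2) - F(-3/2) = - 5 \log{\left(\frac{31}{12} \right)} - 2 \sin{\left(\frac{13}{2} \right)} - 2 \sin{\left(\frac{11}{2} \right)} + 5 \log{\left(\frac{79}{12} \right)}.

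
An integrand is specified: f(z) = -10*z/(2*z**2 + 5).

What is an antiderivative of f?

The substitution u = z**2 + 5/2 works: f is exactly (dF/du)*(du/dz) for that inner function.
Check: d/dz[-5*log(z**2 + 5/2)/2] = -10*z/(2*z**2 + 5) = f(z).

An antiderivative is F(z) = -5*log(z**2 + 5/2)/2.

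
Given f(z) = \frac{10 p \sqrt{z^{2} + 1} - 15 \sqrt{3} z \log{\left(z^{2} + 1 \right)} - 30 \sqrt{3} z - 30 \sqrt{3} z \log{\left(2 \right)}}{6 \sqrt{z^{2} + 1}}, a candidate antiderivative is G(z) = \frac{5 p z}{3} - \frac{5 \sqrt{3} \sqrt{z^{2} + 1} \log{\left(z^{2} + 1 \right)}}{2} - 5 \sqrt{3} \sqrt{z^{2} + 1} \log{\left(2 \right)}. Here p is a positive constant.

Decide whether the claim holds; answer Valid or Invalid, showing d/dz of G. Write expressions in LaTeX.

Valid: G'(z) = f(z).

d/dz[G] = \frac{10 p \sqrt{z^{2} + 1} - 15 \sqrt{3} z \log{\left(z^{2} + 1 \right)} - 30 \sqrt{3} z - 30 \sqrt{3} z \log{\left(2 \right)}}{6 \sqrt{z^{2} + 1}}
This equals f(z) exactly, so the claim holds.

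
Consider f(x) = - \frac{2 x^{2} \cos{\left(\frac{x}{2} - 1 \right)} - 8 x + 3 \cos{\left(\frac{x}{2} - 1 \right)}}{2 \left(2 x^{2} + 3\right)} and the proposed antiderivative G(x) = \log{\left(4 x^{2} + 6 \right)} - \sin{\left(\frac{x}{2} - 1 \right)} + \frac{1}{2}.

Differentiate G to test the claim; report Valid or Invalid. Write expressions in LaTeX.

d/dx[G] = \frac{- 2 x^{2} \cos{\left(\frac{x}{2} - 1 \right)} + 8 x - 3 \cos{\left(\frac{x}{2} - 1 \right)}}{4 x^{2} + 6}
This equals f(x) exactly, so the claim holds.

Valid: G'(x) = f(x).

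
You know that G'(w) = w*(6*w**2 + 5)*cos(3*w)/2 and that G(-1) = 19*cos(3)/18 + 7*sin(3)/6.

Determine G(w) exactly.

G(w) = (18*w**3*sin(3*w) + 18*w**2*cos(3*w) + 3*w*sin(3*w) + cos(3*w))/18

A candidate passes only if d/dw[G] lands on the given G'(w) exactly.
A general antiderivative is w**3*sin(3*w) + w**2*cos(3*w) + w*sin(3*w)/6 + cos(3*w)/18 + C.
The condition gives C = 19*cos(3)/18 + 7*sin(3)/6 - (19*cos(3)/18 + 7*sin(3)/6) = 0.
So G(w) = (18*w**3*sin(3*w) + 18*w**2*cos(3*w) + 3*w*sin(3*w) + cos(3*w))/18.
Check: d/dw[(18*w**3*sin(3*w) + 18*w**2*cos(3*w) + 3*w*sin(3*w) + cos(3*w))/18] = 3*w**3*cos(3*w) + 5*w*cos(3*w)/2, which equals G'(w).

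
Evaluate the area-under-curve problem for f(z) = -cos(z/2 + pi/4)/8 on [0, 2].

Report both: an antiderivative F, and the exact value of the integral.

Antiderivative: F(z) = -sin(z/2 + pi/4)/4; value = -sin(pi/4 + 1)/4 + sqrt(2)/8

For F(z) to be correct the identity F'(z) - f(z) = 0 must hold.
F(z) = -sin(z/2 + pi/4)/4 is an antiderivative of f.
Check: d/dz[-sin(z/2 + pi/4)/4] = -cos(z/2 + pi/4)/8 = f(z).
F(2) = -sin(pi/4 + 1)/4; F(0) = -sqrt(2)/8.
Integral = F(2) - F(0) = -sin(pi/4 + 1)/4 + sqrt(2)/8.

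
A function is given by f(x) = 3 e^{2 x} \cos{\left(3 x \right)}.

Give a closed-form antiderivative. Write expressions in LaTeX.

An antiderivative is F(x) = \frac{3 \left(3 \sin{\left(3 x \right)} + 2 \cos{\left(3 x \right)}\right) e^{2 x}}{13}.

A first test for any F(x): its x-derivative must equal f(x) identically.
Check: d/dx[\frac{3 \left(3 \sin{\left(3 x \right)} + 2 \cos{\left(3 x \right)}\right) e^{2 x}}{13}] = 3 e^{2 x} \cos{\left(3 x \right)} = f(x).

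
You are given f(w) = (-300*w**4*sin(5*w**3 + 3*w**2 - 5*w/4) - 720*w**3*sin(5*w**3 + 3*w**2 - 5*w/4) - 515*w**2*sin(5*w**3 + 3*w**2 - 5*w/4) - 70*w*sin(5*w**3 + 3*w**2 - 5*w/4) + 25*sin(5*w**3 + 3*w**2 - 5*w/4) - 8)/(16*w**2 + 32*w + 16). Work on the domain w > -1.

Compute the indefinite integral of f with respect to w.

F(w) = (5*(w + 1)*cos(5*w**3 + 3*w**2 - 5*w/4) + 2)/(4*(w + 1)) + C

Since d/dw undoes antidifferentiation here, F'(w) = f(w) is required of F(w).
Check: d/dw[(5*(w + 1)*cos(5*w**3 + 3*w**2 - 5*w/4) + 2)/(4*(w + 1))] = (-300*w**4*sin(5*w**3 + 3*w**2 - 5*w/4) - 720*w**3*sin(5*w**3 + 3*w**2 - 5*w/4) - 515*w**2*sin(5*w**3 + 3*w**2 - 5*w/4) - 70*w*sin(5*w**3 + 3*w**2 - 5*w/4) + 25*sin(5*w**3 + 3*w**2 - 5*w/4) - 8)/(16*w**2 + 32*w + 16) = f(w).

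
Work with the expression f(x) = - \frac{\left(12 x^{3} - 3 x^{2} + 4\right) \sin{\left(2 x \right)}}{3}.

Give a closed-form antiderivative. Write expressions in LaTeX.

An antiderivative is F(x) = \frac{24 x^{3} \cos{\left(2 x \right)} - 36 x^{2} \sin{\left(2 x \right)} - 6 x^{2} \cos{\left(2 x \right)} + 6 x \sin{\left(2 x \right)} - 36 x \cos{\left(2 x \right)} + 18 \sin{\left(2 x \right)} + 11 \cos{\left(2 x \right)}}{12}.

For F(x) to be correct the identity F'(x) - f(x) = 0 must hold.
Check: d/dx[\frac{24 x^{3} \cos{\left(2 x \right)} - 36 x^{2} \sin{\left(2 x \right)} - 6 x^{2} \cos{\left(2 x \right)} + 6 x \sin{\left(2 x \right)} - 36 x \cos{\left(2 x \right)} + 18 \sin{\left(2 x \right)} + 11 \cos{\left(2 x \right)}}{12}] = - 4 x^{3} \sin{\left(2 x \right)} + x^{2} \sin{\left(2 x \right)} - \frac{4 \sin{\left(2 x \right)}}{3}, which equals f(x).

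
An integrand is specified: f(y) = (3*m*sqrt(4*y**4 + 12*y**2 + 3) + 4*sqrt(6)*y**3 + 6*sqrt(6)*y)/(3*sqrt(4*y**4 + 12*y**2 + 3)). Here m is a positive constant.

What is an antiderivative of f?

An antiderivative is F(y) = m*y + sqrt(2*y**4/3 + 2*y**2 + 1/2).

Whatever form F(y) takes, F'(y) = f(y) is non-negotiable.
Check: d/dy[m*y + sqrt(2*y**4/3 + 2*y**2 + 1/2)] = (3*m*sqrt(4*y**4 + 12*y**2 + 3) + 4*sqrt(6)*y**3 + 6*sqrt(6)*y)/(3*sqrt(4*y**4 + 12*y**2 + 3)) = f(y).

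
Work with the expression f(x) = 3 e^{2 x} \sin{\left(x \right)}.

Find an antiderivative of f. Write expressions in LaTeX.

A first test for any F(x): its x-derivative must equal f(x) identically.
Check: d/dx[\frac{6 e^{2 x} \sin{\left(x \right)}}{5} - \frac{3 e^{2 x} \cos{\left(x \right)}}{5}] = 3 e^{2 x} \sin{\left(x \right)} = f(x).

An antiderivative is F(x) = \frac{6 e^{2 x} \sin{\left(x \right)}}{5} - \frac{3 e^{2 x} \cos{\left(x \right)}}{5}.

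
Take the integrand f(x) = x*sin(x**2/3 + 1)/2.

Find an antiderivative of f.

An antiderivative is F(x) = -3*cos(x**2/3 + 1)/4.

f matches the chain-rule pattern g'(h)*h' with inner function h(x) = x**2/3 + 1; substituting u = h(x) collapses the integral.
Check: d/dx[-3*cos(x**2/3 + 1)/4] = x*sin(x**2/3 + 1)/2 = f(x).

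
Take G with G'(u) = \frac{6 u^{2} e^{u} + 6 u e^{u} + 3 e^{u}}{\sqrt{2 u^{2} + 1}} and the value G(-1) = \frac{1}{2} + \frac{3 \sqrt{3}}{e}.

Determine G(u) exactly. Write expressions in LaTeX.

Recognize the product-rule pattern: G'(u) = v'r + vr' with v = 3 \sqrt{2 u^{2} + 1}, r = e^{u}, so integration by parts undoes it.
A general antiderivative is 3 \sqrt{2 u^{2} + 1} e^{u} + C.
The condition gives C = \frac{1}{2} + \frac{3 \sqrt{3}}{e} - (\frac{3 \sqrt{3}}{e}) = \frac{1}{2}.
So G(u) = 3 \sqrt{2 u^{2} + 1} e^{u} + \frac{1}{2}.
Check: d/du[3 \sqrt{2 u^{2} + 1} e^{u} + \frac{1}{2}] = \frac{6 u^{2} e^{u} + 6 u e^{u} + 3 e^{u}}{\sqrt{2 u^{2} + 1}} = G'(u).

G(u) = 3 \sqrt{2 u^{2} + 1} e^{u} + \frac{1}{2}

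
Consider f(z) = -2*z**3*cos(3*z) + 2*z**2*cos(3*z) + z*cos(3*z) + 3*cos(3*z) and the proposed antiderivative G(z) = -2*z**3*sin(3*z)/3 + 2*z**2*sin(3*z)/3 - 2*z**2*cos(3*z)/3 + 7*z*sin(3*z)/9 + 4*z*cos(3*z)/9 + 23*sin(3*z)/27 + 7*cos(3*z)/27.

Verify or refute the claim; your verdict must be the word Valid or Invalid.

Valid: G'(z) = f(z).

d/dz[G] = -2*z**3*cos(3*z) + 2*z**2*cos(3*z) + z*cos(3*z) + 3*cos(3*z)
This equals f(z) exactly, so the claim holds.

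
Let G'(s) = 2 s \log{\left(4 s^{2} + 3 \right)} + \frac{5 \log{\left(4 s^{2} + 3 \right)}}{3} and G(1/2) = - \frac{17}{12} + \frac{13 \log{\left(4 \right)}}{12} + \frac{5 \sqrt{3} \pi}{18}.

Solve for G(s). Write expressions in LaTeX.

G(s) = \frac{- 12 s^{2} + 4 s \left(3 s + 5\right) \log{\left(4 s^{2} + 3 \right)} - 40 s + 9 \log{\left(s^{2} + \frac{3}{4} \right)} + 20 \sqrt{3} \operatorname{atan}{\left(\frac{2 \sqrt{3} s}{3} \right)} + 6}{12}

The integrand splits into summands that can be handled one at a time.
A general antiderivative is - s^{2} - \frac{10 s}{3} + \left(s^{2} + \frac{5 s}{3}\right) \log{\left(4 s^{2} + 3 \right)} + \frac{3 \log{\left(s^{2} + \frac{3}{4} \right)}}{4} + \frac{5 \sqrt{3} \operatorname{atan}{\left(\frac{2 \sqrt{3} s}{3} \right)}}{3} + C.
The condition gives C = - \frac{17}{12} + \frac{13 \log{\left(4 \right)}}{12} + \frac{5 \sqrt{3} \pi}{18} - (- \frac{23}{12} + \frac{13 \log{\left(4 \right)}}{12} + \frac{5 \sqrt{3} \pi}{18}) = \frac{1}{2}.
So G(s) = \frac{- 12 s^{2} + 4 s \left(3 s + 5\right) \log{\left(4 s^{2} + 3 \right)} - 40 s + 9 \log{\left(s^{2} + \frac{3}{4} \right)} + 20 \sqrt{3} \operatorname{atan}{\left(\frac{2 \sqrt{3} s}{3} \right)} + 6}{12}.
Check: d/ds[\frac{- 12 s^{2} + 4 s \left(3 s + 5\right) \log{\left(4 s^{2} + 3 \right)} - 40 s + 9 \log{\left(s^{2} + \frac{3}{4} \right)} + 20 \sqrt{3} \operatorname{atan}{\left(\frac{2 \sqrt{3} s}{3} \right)} + 6}{12}] = 2 s \log{\left(4 s^{2} + 3 \right)} + \frac{5 \log{\left(4 s^{2} + 3 \right)}}{3} = G'(s).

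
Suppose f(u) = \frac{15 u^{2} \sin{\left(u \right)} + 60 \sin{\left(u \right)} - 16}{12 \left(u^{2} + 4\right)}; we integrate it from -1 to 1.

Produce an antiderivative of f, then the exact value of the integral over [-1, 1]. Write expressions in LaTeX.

Antiderivative: F(u) = \frac{- 15 \cos{\left(u \right)} - 8 \operatorname{atan}{\left(\frac{u}{2} \right)}}{12}; value = - \frac{4 \operatorname{atan}{\left(\frac{1}{2} \right)}}{3}

Differentiate the proposed F(u) back; it has to land on f(u) exactly.
F(u) = \frac{- 15 \cos{\left(u \right)} - 8 \operatorname{atan}{\left(\frac{u}{2} \right)}}{12} is an antiderivative of f.
Check: d/du[\frac{- 15 \cos{\left(u \right)} - 8 \operatorname{atan}{\left(\frac{u}{2} \right)}}{12}] = \frac{15 u^{2} \sin{\left(u \right)} + 60 \sin{\left(u \right)} - 16}{12 u^{2} + 48}, which equals f(u).
F(1) = - \frac{5 \cos{\left(1 \right)}}{4} - \frac{2 \operatorname{atan}{\left(\frac{1}{2} \right)}}{3}; F(-1) = - \frac{5 \cos{\left(1 \right)}}{4} + \frac{2 \operatorname{atan}{\left(\frac{1}{2} \right)}}{3}.
Integral = F(1) - F(-1) = - \frac{4 \operatorname{atan}{\left(\frac{1}{2} \right)}}{3}.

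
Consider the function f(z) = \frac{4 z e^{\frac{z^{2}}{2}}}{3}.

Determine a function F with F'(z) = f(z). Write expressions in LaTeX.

An antiderivative is F(z) = \frac{4 e^{\frac{z^{2}}{2}}}{3}.

The substitution u = \frac{z^{2}}{2} works: f is exactly (dF/du)*(du/dz) for that inner function.
Check: d/dz[\frac{4 e^{\frac{z^{2}}{2}}}{3}] = \frac{4 z e^{\frac{z^{2}}{2}}}{3} = f(z).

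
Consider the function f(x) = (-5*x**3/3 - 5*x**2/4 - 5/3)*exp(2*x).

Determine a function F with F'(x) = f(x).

Recognize the product-rule pattern: f = u'v + uv' with u = -5*x**3/6 + 5*x**2/8 - 5*x/8 - 25/48, v = exp(2*x), so integration by parts undoes it.
Check: d/dx[(-40*x**3 + 30*x**2 - 30*x - 25)*exp(2*x)/48] = -5*x**3*exp(2*x)/3 - 5*x**2*exp(2*x)/4 - 5*exp(2*x)/3, which equals f(x).

An antiderivative is F(x) = (-40*x**3 + 30*x**2 - 30*x - 25)*exp(2*x)/48.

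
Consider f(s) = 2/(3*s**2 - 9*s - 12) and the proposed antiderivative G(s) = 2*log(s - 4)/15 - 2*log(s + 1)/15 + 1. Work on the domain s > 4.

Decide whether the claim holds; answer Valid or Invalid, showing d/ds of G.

Valid - differentiating G returns exactly f.

d/ds[G] = 2/(3*s**2 - 9*s - 12)
This equals f(s) exactly, so the claim holds.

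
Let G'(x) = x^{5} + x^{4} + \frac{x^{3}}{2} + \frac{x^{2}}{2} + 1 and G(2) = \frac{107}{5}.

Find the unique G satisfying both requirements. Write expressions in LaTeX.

G(x) = \frac{20 x^{6} + 24 x^{5} + 15 x^{4} + 20 x^{3} + 120 x - 120}{120}

The integrand splits into summands that can be handled one at a time.
A general antiderivative is \frac{x^{6}}{6} + \frac{x^{5}}{5} + \frac{x^{4}}{8} + \frac{x^{3}}{6} + x + C.
The condition gives C = \frac{107}{5} - (\frac{112}{5}) = -1.
So G(x) = \frac{20 x^{6} + 24 x^{5} + 15 x^{4} + 20 x^{3} + 120 x - 120}{120}.
Check: d/dx[\frac{20 x^{6} + 24 x^{5} + 15 x^{4} + 20 x^{3} + 120 x - 120}{120}] = x^{5} + x^{4} + \frac{x^{3}}{2} + \frac{x^{2}}{2} + 1 = G'(x).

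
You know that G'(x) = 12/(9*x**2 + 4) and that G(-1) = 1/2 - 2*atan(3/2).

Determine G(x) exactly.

G(x) = 2*atan(3*x/2) + 1/2

Differentiate the proposed G(x) back; it has to land on the given G'(x).
A general antiderivative is 2*atan(3*x/2) + C.
The condition gives C = 1/2 - 2*atan(3/2) - (-2*atan(3/2)) = 1/2.
So G(x) = 2*atan(3*x/2) + 1/2.
Check: d/dx[2*atan(3*x/2) + 1/2] = 12/(9*x**2 + 4) = G'(x).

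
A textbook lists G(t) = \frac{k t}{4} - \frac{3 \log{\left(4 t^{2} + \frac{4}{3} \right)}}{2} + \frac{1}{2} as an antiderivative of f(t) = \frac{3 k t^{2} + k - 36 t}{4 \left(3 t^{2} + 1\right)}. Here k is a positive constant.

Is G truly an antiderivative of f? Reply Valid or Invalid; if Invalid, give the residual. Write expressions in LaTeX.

d/dt[G] = \frac{3 k t^{2} + k - 36 t}{12 t^{2} + 4}
This equals f(t) exactly, so the claim holds.

Valid - the claim checks out under differentiation.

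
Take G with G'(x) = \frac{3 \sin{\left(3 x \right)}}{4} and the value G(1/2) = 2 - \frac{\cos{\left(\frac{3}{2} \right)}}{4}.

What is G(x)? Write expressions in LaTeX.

Recover the given G'(x) by differentiating a candidate G(x); any mismatch rules it out.
A general antiderivative is - \frac{\cos{\left(3 x \right)}}{4} + C.
The condition gives C = 2 - \frac{\cos{\left(\frac{3}{2} \right)}}{4} - (- \frac{\cos{\left(\frac{3}{2} \right)}}{4}) = 2.
So G(x) = 2 - \frac{\cos{\left(3 x \right)}}{4}.
Check: d/dx[2 - \frac{\cos{\left(3 x \right)}}{4}] = \frac{3 \sin{\left(3 x \right)}}{4} = G'(x).

G(x) = 2 - \frac{\cos{\left(3 x \right)}}{4}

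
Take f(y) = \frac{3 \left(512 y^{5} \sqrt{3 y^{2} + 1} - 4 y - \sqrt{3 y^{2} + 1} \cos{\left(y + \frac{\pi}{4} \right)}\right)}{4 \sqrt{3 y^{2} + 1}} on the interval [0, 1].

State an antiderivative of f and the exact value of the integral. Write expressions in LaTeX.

Antiderivative: F(y) = 64 y^{6} - \sqrt{3 y^{2} + 1} - \frac{3 \sin{\left(y + \frac{\pi}{4} \right)}}{4}; value = - \frac{3 \sin{\left(\frac{\pi}{4} + 1 \right)}}{4} + \frac{3 \sqrt{2}}{8} + 63

Any candidate F(y) must reproduce f(y) exactly when differentiated.
F(y) = 64 y^{6} - \sqrt{3 y^{2} + 1} - \frac{3 \sin{\left(y + \frac{\pi}{4} \right)}}{4} is an antiderivative of f.
Check: d/dy[64 y^{6} - \sqrt{3 y^{2} + 1} - \frac{3 \sin{\left(y + \frac{\pi}{4} \right)}}{4}] = \frac{1536 y^{5} \sqrt{3 y^{2} + 1} - 12 y - 3 \sqrt{3 y^{2} + 1} \cos{\left(y + \frac{\pi}{4} \right)}}{4 \sqrt{3 y^{2} + 1}}, which equals f(y).
F(1) = 62 - \frac{3 \sin{\left(\frac{\pi}{4} + 1 \right)}}{4}; F(0) = -1 - \frac{3 \sqrt{2}}{8}.
Integral = F(1) - F(0) = - \frac{3 \sin{\left(\frac{\pi}{4} + 1 \right)}}{4} + \frac{3 \sqrt{2}}{8} + 63.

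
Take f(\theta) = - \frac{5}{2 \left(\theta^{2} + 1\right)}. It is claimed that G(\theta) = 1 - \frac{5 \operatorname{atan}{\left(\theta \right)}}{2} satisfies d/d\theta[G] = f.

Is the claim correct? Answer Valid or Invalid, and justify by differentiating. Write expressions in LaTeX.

Valid - differentiating G returns exactly f.

d/d\theta[G] = - \frac{5}{2 \theta^{2} + 2}
This equals f(\theta) exactly, so the claim holds.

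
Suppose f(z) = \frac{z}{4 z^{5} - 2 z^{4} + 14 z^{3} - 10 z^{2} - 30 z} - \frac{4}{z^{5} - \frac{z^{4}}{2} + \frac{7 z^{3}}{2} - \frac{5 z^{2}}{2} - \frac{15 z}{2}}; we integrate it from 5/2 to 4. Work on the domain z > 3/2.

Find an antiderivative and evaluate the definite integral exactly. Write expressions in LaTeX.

The denominator factors as 2 z \left(z + 1\right) \left(2 z - 3\right) \left(z^{2} + 5\right); partial fractions split f into directly integrable pieces: - \frac{7 z + 5}{60 \left(z^{2} + 5\right)} - \frac{4}{15 \left(2 z - 3\right)} - \frac{17}{60 \left(z + 1\right)} + \frac{8}{15 z}.
F(z) = - \frac{- 64 \log{\left(z \right)} + 16 \log{\left(z - \frac{3}{2} \right)} + 34 \log{\left(z + 1 \right)} + 7 \log{\left(z^{2} + 5 \right)} + 2 \sqrt{5} \operatorname{atan}{\left(\frac{\sqrt{5} z}{5} \right)}}{120} is an antiderivative of f.
Check: d/dz[- \frac{- 64 \log{\left(z \right)} + 16 \log{\left(z - \frac{3}{2} \right)} + 34 \log{\left(z + 1 \right)} + 7 \log{\left(z^{2} + 5 \right)} + 2 \sqrt{5} \operatorname{atan}{\left(\frac{\sqrt{5} z}{5} \right)}}{120}] = \frac{z - 16}{4 z^{5} - 2 z^{4} + 14 z^{3} - 10 z^{2} - 30 z}, which equals f(z).
F(4) = - \frac{17 \log{\left(5 \right)}}{60} - \frac{7 \log{\left(21 \right)}}{120} - \frac{2 \log{\left(\frac{5}{2} \right)}}{15} - \frac{\sqrt{5} \operatorname{atan}{\left(\frac{4 \sqrt{5}}{5} \right)}}{60} + \frac{8 \log{\left(4 \right)}}{15}; F(5/2) = - \frac{17 \log{\left(\frac{7}{2} \right)}}{60} - \frac{7 \log{\left(\frac{45}{4} \right)}}{120} - \frac{\sqrt{5} \operatorname{atan}{\left(\frac{\sqrt{5}}{2} \right)}}{60} + \frac{8 \log{\left(\frac{5}{2} \right)}}{15}.
Integral = F(4) - F(5/2) = - \frac{2 \log{\left(\frac{5}{2} \right)}}{3} - \frac{17 \log{\left(5 \right)}}{60} - \frac{7 \log{\left(21 \right)}}{120} - \frac{\sqrt{5} \operatorname{atan}{\left(\frac{4 \sqrt{5}}{5} \right)}}{60} + \frac{\sqrt{5} \operatorname{atan}{\left(\frac{\sqrt{5}}{2} \right)}}{60} + \frac{7 \log{\left(\frac{45}{4} \right)}}{120} + \frac{17 \log{\left(\frac{7}{2} \right)}}{60} + \frac{8 \log{\left(4 \right)}}{15}.

Antiderivative: F(z) = - \frac{- 64 \log{\left(z \right)} + 16 \log{\left(z - \frac{3}{2} \right)} + 34 \log{\left(z + 1 \right)} + 7 \log{\left(z^{2} + 5 \right)} + 2 \sqrt{5} \operatorname{atan}{\left(\frac{\sqrt{5} z}{5} \right)}}{120}; value = - \frac{2 \log{\left(\frac{5}{2} \right)}}{3} - \frac{17 \log{\left(5 \right)}}{60} - \frac{7 \log{\left(21 \right)}}{120} - \frac{\sqrt{5} \operatorname{atan}{\left(\frac{4 \sqrt{5}}{5} \right)}}{60} + \frac{\sqrt{5} \operatorname{atan}{\left(\frac{\sqrt{5}}{2} \right)}}{60} + \frac{7 \log{\left(\frac{45}{4} \right)}}{120} + \frac{17 \log{\left(\frac{7}{2} \right)}}{60} + \frac{8 \log{\left(4 \right)}}{15}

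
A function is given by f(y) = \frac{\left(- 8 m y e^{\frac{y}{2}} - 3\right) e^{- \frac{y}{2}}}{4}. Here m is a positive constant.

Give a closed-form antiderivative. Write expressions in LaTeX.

Recover f(y) by differentiating a candidate F(y); any mismatch rules it out.
Check: d/dy[- m y^{2} + \frac{3 e^{- \frac{y}{2}}}{2}] = \frac{\left(- 8 m y e^{\frac{y}{2}} - 3\right) e^{- \frac{y}{2}}}{4} = f(y).

An antiderivative is F(y) = - m y^{2} + \frac{3 e^{- \frac{y}{2}}}{2}.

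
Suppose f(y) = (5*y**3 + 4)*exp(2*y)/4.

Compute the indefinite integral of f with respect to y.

F(y) = 5*y**3*exp(2*y)/8 - 15*y**2*exp(2*y)/16 + 15*y*exp(2*y)/16 + exp(2*y)/32 + C

f has the shape u'v + uv' for u = 5*y**3/8 - 15*y**2/16 + 15*y/16 + 1/32 and v = exp(2*y) — it is the derivative of the product u*v.
Check: d/dy[5*y**3*exp(2*y)/8 - 15*y**2*exp(2*y)/16 + 15*y*exp(2*y)/16 + exp(2*y)/32] = 5*y**3*exp(2*y)/4 + exp(2*y), which equals f(y).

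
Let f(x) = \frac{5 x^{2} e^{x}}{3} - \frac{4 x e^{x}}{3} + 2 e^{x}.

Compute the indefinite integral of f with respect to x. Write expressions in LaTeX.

f has the shape u'v + uv' for u = \frac{5 x^{2}}{3} - \frac{14 x}{3} + \frac{20}{3} and v = e^{x} — it is the derivative of the product u*v.
Check: d/dx[\frac{\left(5 x^{2} - 14 x + 20\right) e^{x}}{3}] = \frac{5 x^{2} e^{x}}{3} - \frac{4 x e^{x}}{3} + 2 e^{x} = f(x).

F(x) = \frac{\left(5 x^{2} - 14 x + 20\right) e^{x}}{3} + C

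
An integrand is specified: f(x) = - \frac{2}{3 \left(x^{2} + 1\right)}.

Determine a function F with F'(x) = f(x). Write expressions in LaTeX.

Since d/dx undoes antidifferentiation here, F'(x) = f(x) is required of F(x).
Check: d/dx[- \frac{2 \operatorname{atan}{\left(x \right)}}{3}] = - \frac{2}{3 x^{2} + 3}, which equals f(x).

An antiderivative is F(x) = - \frac{2 \operatorname{atan}{\left(x \right)}}{3}.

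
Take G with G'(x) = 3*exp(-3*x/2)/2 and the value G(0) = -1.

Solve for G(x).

G(x) = -exp(-3*x/2)

Since d/dx undoes antidifferentiation here, G(x) must give back the stated G'(x).
A general antiderivative is -exp(-3*x/2) + C.
The condition gives C = -1 - (-1) = 0.
So G(x) = -exp(-3*x/2).
Check: d/dx[-exp(-3*x/2)] = 3*exp(-3*x/2)/2 = G'(x).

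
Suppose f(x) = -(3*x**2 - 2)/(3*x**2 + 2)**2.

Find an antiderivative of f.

Recognize the product-rule pattern: f = u'v + uv' with u = x, v = 1/(3*x**2 + 2), so integration by parts undoes it.
Check: d/dx[x/(3*x**2 + 2)] = (2 - 3*x**2)/(9*x**4 + 12*x**2 + 4), which equals f(x).

An antiderivative is F(x) = x/(3*x**2 + 2).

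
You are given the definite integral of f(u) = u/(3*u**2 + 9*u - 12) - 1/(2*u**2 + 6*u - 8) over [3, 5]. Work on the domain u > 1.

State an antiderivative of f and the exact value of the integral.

Factor the denominator (6*(u - 1)*(u + 4)) and decompose: f = 11/(30*(u + 4)) - 1/(30*(u - 1)); each piece integrates to a log, atan, or power term.
F(u) = (-log(u - 1) + 11*log(u + 4))/30 is an antiderivative of f.
Check: d/du[(-log(u - 1) + 11*log(u + 4))/30] = (2*u - 3)/(6*u**2 + 18*u - 24), which equals f(u).
F(5) = -log(4)/30 + 11*log(9)/30; F(3) = -log(2)/30 + 11*log(7)/30.
Integral = F(5) - F(3) = -11*log(7)/30 - log(4)/30 + log(2)/30 + 11*log(9)/30.

Antiderivative: F(u) = (-log(u - 1) + 11*log(u + 4))/30; value = -11*log(7)/30 - log(4)/30 + log(2)/30 + 11*log(9)/30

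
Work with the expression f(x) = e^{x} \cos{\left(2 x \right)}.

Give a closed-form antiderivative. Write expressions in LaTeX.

An antiderivative is F(x) = \frac{2 e^{x} \sin{\left(2 x \right)}}{5} + \frac{e^{x} \cos{\left(2 x \right)}}{5}.

Any candidate F(x) must reproduce f(x) exactly when differentiated.
Check: d/dx[\frac{2 e^{x} \sin{\left(2 x \right)}}{5} + \frac{e^{x} \cos{\left(2 x \right)}}{5}] = e^{x} \cos{\left(2 x \right)} = f(x).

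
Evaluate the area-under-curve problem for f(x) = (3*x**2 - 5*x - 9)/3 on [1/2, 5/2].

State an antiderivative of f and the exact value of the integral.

Whatever form F(x) takes, F'(x) = f(x) is non-negotiable.
F(x) = x*(2*x**2 - 5*x - 18)/6 is an antiderivative of f.
Check: d/dx[x*(2*x**2 - 5*x - 18)/6] = x**2 - 5*x/3 - 3, which equals f(x).
F(5/2) = -15/2; F(1/2) = -5/3.
Integral = F(5/2) - F(1/2) = -35/6.

Antiderivative: F(x) = x*(2*x**2 - 5*x - 18)/6; value = -35/6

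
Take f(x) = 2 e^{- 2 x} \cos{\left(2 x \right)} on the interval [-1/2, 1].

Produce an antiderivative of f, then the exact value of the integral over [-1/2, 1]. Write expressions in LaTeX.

Antiderivative: F(x) = \frac{e^{- 2 x} \sin{\left(2 x \right)}}{2} - \frac{e^{- 2 x} \cos{\left(2 x \right)}}{2}; value = - \frac{\cos{\left(2 \right)}}{2 e^{2}} + \frac{\sin{\left(2 \right)}}{2 e^{2}} + \frac{e \cos{\left(1 \right)}}{2} + \frac{e \sin{\left(1 \right)}}{2}

Any candidate F(x) must reproduce f(x) exactly when differentiated.
F(x) = \frac{e^{- 2 x} \sin{\left(2 x \right)}}{2} - \frac{e^{- 2 x} \cos{\left(2 x \right)}}{2} is an antiderivative of f.
Check: d/dx[\frac{e^{- 2 x} \sin{\left(2 x \right)}}{2} - \frac{e^{- 2 x} \cos{\left(2 x \right)}}{2}] = 2 e^{- 2 x} \cos{\left(2 x \right)} = f(x).
F(1) = - \frac{\cos{\left(2 \right)}}{2 e^{2}} + \frac{\sin{\left(2 \right)}}{2 e^{2}}; F(-1/2) = - \frac{e \sin{\left(1 \right)}}{2} - \frac{e \cos{\left(1 \right)}}{2}.
Integral = F(1) - F(-1/2) = - \frac{\cos{\left(2 \right)}}{2 e^{2}} + \frac{\sin{\left(2 \right)}}{2 e^{2}} + \frac{e \cos{\left(1 \right)}}{2} + \frac{e \sin{\left(1 \right)}}{2}.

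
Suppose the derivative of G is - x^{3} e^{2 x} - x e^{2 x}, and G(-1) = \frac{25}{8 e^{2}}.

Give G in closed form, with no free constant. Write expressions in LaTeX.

G(x) = \frac{\left(- 4 x^{3} + 6 x^{2} - 10 x + 5\right) e^{2 x}}{8}

Recognize the product-rule pattern: G'(x) = u'v + uv' with u = - \frac{x^{3}}{2} + \frac{3 x^{2}}{4} - \frac{5 x}{4} + \frac{5}{8}, v = e^{2 x}, so integration by parts undoes it.
A general antiderivative is \frac{\left(- 4 x^{3} + 6 x^{2} - 10 x + 5\right) e^{2 x}}{8} + C.
The condition gives C = \frac{25}{8 e^{2}} - (\frac{25}{8 e^{2}}) = 0.
So G(x) = \frac{\left(- 4 x^{3} + 6 x^{2} - 10 x + 5\right) e^{2 x}}{8}.
Check: d/dx[\frac{\left(- 4 x^{3} + 6 x^{2} - 10 x + 5\right) e^{2 x}}{8}] = - x^{3} e^{2 x} - x e^{2 x} = G'(x).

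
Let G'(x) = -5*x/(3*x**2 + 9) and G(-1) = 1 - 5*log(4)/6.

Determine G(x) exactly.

G(x) = 1 - 5*log(x**2 + 3)/6

The substitution u = x**2 + 3 works: G'(x) is exactly (dG/du)*(du/dx) for that inner function.
A general antiderivative is -5*log(x**2 + 3)/6 + C.
The condition gives C = 1 - 5*log(4)/6 - (-5*log(4)/6) = 1.
So G(x) = 1 - 5*log(x**2 + 3)/6.
Check: d/dx[1 - 5*log(x**2 + 3)/6] = -5*x/(3*x**2 + 9) = G'(x).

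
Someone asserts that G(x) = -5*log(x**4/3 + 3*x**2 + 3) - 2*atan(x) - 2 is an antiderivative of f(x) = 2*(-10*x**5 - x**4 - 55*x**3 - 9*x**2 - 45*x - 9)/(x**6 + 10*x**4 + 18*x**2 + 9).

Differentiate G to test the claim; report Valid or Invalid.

d/dx[G] = (-20*x**5 - 2*x**4 - 110*x**3 - 18*x**2 - 90*x - 18)/(x**6 + 10*x**4 + 18*x**2 + 9)
This equals f(x) exactly, so the claim holds.

Valid - differentiating G returns exactly f.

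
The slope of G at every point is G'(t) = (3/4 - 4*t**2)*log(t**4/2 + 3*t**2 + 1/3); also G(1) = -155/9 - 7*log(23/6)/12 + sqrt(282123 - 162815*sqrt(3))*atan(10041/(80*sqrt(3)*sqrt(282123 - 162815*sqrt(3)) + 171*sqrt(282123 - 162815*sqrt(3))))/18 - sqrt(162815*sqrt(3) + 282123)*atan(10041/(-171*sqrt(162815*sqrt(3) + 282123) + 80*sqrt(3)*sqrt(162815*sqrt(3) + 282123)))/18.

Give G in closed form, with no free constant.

Recover the given G'(t) by differentiating a candidate G(t); any mismatch rules it out.
A general antiderivative is 16*t**3/9 - 19*t + (-4*t**3/3 + 3*t/4)*log(t**4/2 + 3*t**2 + 1/3) + 2*sqrt(3483/16 - 162815*sqrt(3)/1296)*atan(10041*t/(80*sqrt(3)*sqrt(282123 - 162815*sqrt(3)) + 171*sqrt(282123 - 162815*sqrt(3)))) - 2*sqrt(162815*sqrt(3)/1296 + 3483/16)*atan(10041*t/(-171*sqrt(162815*sqrt(3) + 282123) + 80*sqrt(3)*sqrt(162815*sqrt(3) + 282123))) + C.
The condition gives C = -155/9 - 7*log(23/6)/12 + sqrt(282123 - 162815*sqrt(3))*atan(10041/(80*sqrt(3)*sqrt(282123 - 162815*sqrt(3)) + 171*sqrt(282123 - 162815*sqrt(3))))/18 - sqrt(162815*sqrt(3) + 282123)*atan(10041/(-171*sqrt(162815*sqrt(3) + 282123) + 80*sqrt(3)*sqrt(162815*sqrt(3) + 282123)))/18 - (-155/9 - 7*log(23/6)/12 + sqrt(282123 - 162815*sqrt(3))*atan(10041/(80*sqrt(3)*sqrt(282123 - 162815*sqrt(3)) + 171*sqrt(282123 - 162815*sqrt(3))))/18 - sqrt(162815*sqrt(3) + 282123)*atan(10041/(-171*sqrt(162815*sqrt(3) + 282123) + 80*sqrt(3)*sqrt(162815*sqrt(3) + 282123)))/18) = 0.
So G(t) = 16*t**3/9 - 19*t + (-4*t**3/3 + 3*t/4)*log(t**4/2 + 3*t**2 + 1/3) + 2*sqrt(3483/16 - 162815*sqrt(3)/1296)*atan(10041*t/(80*sqrt(3)*sqrt(282123 - 162815*sqrt(3)) + 171*sqrt(282123 - 162815*sqrt(3)))) - 2*sqrt(162815*sqrt(3)/1296 + 3483/16)*atan(10041*t/(-171*sqrt(162815*sqrt(3) + 282123) + 80*sqrt(3)*sqrt(162815*sqrt(3) + 282123))).
Check: d/dt[16*t**3/9 - 19*t + (-4*t**3/3 + 3*t/4)*log(t**4/2 + 3*t**2 + 1/3) + 2*sqrt(3483/16 - 162815*sqrt(3)/1296)*atan(10041*t/(80*sqrt(3)*sqrt(282123 - 162815*sqrt(3)) + 171*sqrt(282123 - 162815*sqrt(3)))) - 2*sqrt(162815*sqrt(3)/1296 + 3483/16)*atan(10041*t/(-171*sqrt(162815*sqrt(3) + 282123) + 80*sqrt(3)*sqrt(162815*sqrt(3) + 282123)))] = -4*t**2*log(t**4/2 + 3*t**2 + 1/3) + 3*log(t**4/2 + 3*t**2 + 1/3)/4, which equals G'(t).

G(t) = 16*t**3/9 - 19*t + (-4*t**3/3 + 3*t/4)*log(t**4/2 + 3*t**2 + 1/3) + 2*sqrt(3483/16 - 162815*sqrt(3)/1296)*atan(10041*t/(80*sqrt(3)*sqrt(282123 - 162815*sqrt(3)) + 171*sqrt(282123 - 162815*sqrt(3)))) - 2*sqrt(162815*sqrt(3)/1296 + 3483/16)*atan(10041*t/(-171*sqrt(162815*sqrt(3) + 282123) + 80*sqrt(3)*sqrt(162815*sqrt(3) + 282123)))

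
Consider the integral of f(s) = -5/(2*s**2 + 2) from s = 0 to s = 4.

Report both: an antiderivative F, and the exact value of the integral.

Differentiate the proposed F(s) back; it has to land on f(s) exactly.
F(s) = -5*atan(s)/2 is an antiderivative of f.
Check: d/ds[-5*atan(s)/2] = -5/(2*s**2 + 2) = f(s).
F(4) = -5*atan(4)/2; F(0) = 0.
Integral = F(4) - F(0) = -5*atan(4)/2.

Antiderivative: F(s) = -5*atan(s)/2; value = -5*atan(4)/2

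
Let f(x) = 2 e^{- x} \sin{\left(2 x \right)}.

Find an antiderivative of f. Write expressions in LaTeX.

An antiderivative is F(x) = \frac{2 \left(- \sin{\left(2 x \right)} - 2 \cos{\left(2 x \right)}\right) e^{- x}}{5}.

A candidate is checked by its d/dx: the result must match f(x).
Check: d/dx[\frac{2 \left(- \sin{\left(2 x \right)} - 2 \cos{\left(2 x \right)}\right) e^{- x}}{5}] = 2 e^{- x} \sin{\left(2 x \right)} = f(x).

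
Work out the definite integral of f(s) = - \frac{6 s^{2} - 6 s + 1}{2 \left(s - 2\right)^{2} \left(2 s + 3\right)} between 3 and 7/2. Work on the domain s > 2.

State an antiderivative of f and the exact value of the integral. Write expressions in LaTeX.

The denominator factors as 2 \left(s - 2\right)^{2} \left(2 s + 3\right); partial fractions split f into directly integrable pieces: - \frac{47}{49 \left(2 s + 3\right)} - \frac{50}{49 \left(s - 2\right)} - \frac{13}{14 \left(s - 2\right)^{2}}.
F(s) = \frac{- 100 \left(s - 2\right) \log{\left(s - 2 \right)} - 47 \left(s - 2\right) \log{\left(s + \frac{3}{2} \right)} + 91}{98 \left(s - 2\right)} is an antiderivative of f.
Check: d/ds[\frac{- 100 \left(s - 2\right) \log{\left(s - 2 \right)} - 47 \left(s - 2\right) \log{\left(s + \frac{3}{2} \right)} + 91}{98 \left(s - 2\right)}] = \frac{- 6 s^{2} + 6 s - 1}{4 s^{3} - 10 s^{2} - 8 s + 24}, which equals f(s).
F(7/2) = - \frac{47 \log{\left(5 \right)}}{98} - \frac{50 \log{\left(\frac{3}{2} \right)}}{49} + \frac{13}{21}; F(3) = \frac{13}{14} - \frac{47 \log{\left(\frac{9}{2} \right)}}{98}.
Integral = F(7/2) - F(3) = - \frac{47 \log{\left(5 \right)}}{98} - \frac{50 \log{\left(\frac{3}{2} \right)}}{49} - \frac{13}{42} + \frac{47 \log{\left(\frac{9}{2} \right)}}{98}.

Antiderivative: F(s) = \frac{- 100 \left(s - 2\right) \log{\left(s - 2 \right)} - 47 \left(s - 2\right) \log{\left(s + \frac{3}{2} \right)} + 91}{98 \left(s - 2\right)}; value = - \frac{47 \log{\left(5 \right)}}{98} - \frac{50 \log{\left(\frac{3}{2} \right)}}{49} - \frac{13}{42} + \frac{47 \log{\left(\frac{9}{2} \right)}}{98}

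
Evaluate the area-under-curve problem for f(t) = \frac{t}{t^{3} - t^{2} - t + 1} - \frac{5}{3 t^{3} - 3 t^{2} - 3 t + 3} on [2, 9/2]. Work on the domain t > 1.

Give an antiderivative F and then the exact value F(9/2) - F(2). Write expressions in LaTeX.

The denominator factors as 3 \left(t - 1\right)^{2} \left(t + 1\right); partial fractions split f into directly integrable pieces: - \frac{2}{3 \left(t + 1\right)} + \frac{2}{3 \left(t - 1\right)} - \frac{1}{3 \left(t - 1\right)^{2}}.
F(t) = \frac{2 \log{\left(t - 1 \right)}}{3} - \frac{2 \log{\left(t + 1 \right)}}{3} + \frac{1}{3 t - 3} is an antiderivative of f.
Check: d/dt[\frac{2 \log{\left(t - 1 \right)}}{3} - \frac{2 \log{\left(t + 1 \right)}}{3} + \frac{1}{3 t - 3}] = \frac{3 t - 5}{3 t^{3} - 3 t^{2} - 3 t + 3}, which equals f(t).
F(9/2) = - \frac{2 \log{\left(\frac{11}{2} \right)}}{3} + \frac{2}{21} + \frac{2 \log{\left(\frac{7}{2} \right)}}{3}; F(2) = \frac{1}{3} - \frac{2 \log{\left(3 \right)}}{3}.
Integral = F(9/2) - F(2) = - \frac{2 \log{\left(\frac{11}{2} \right)}}{3} - \frac{5}{21} + \frac{2 \log{\left(3 \right)}}{3} + \frac{2 \log{\left(\frac{7}{2} \right)}}{3}.

Antiderivative: F(t) = \frac{2 \log{\left(t - 1 \right)}}{3} - \frac{2 \log{\left(t + 1 \right)}}{3} + \frac{1}{3 t - 3}; value = - \frac{2 \log{\left(\frac{11}{2} \right)}}{3} - \frac{5}{21} + \frac{2 \log{\left(3 \right)}}{3} + \frac{2 \log{\left(\frac{7}{2} \right)}}{3}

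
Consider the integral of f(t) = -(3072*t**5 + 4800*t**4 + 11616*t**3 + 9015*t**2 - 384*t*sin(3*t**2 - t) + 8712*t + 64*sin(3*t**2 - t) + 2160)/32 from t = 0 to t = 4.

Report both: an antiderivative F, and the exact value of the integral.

Antiderivative: F(t) = ((-8*t**2 - 5*t - 12)**3 - 64*cos(3*t**2 - t))/32; value = -127944 - 2*cos(44)

Check any antiderivative F(t) by computing F'(t) and comparing it with f(t).
F(t) = ((-8*t**2 - 5*t - 12)**3 - 64*cos(3*t**2 - t))/32 is an antiderivative of f.
Check: d/dt[((-8*t**2 - 5*t - 12)**3 - 64*cos(3*t**2 - t))/32] = -96*t**5 - 150*t**4 - 363*t**3 - 9015*t**2/32 + 12*t*sin(3*t**2 - t) - 1089*t/4 - 2*sin(3*t**2 - t) - 135/2, which equals f(t).
F(4) = -128000 - 2*cos(44); F(0) = -56.
Integral = F(4) - F(0) = -127944 - 2*cos(44).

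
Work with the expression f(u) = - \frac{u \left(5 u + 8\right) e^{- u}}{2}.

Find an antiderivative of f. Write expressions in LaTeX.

An antiderivative is F(u) = \frac{\left(5 u^{2} + 18 u + 18\right) e^{- u}}{2}.

Recognize the product-rule pattern: f = v'r + vr' with v = \frac{5 u^{2}}{2} + 9 u + 9, r = e^{- u}, so integration by parts undoes it.
Check: d/du[\frac{\left(5 u^{2} + 18 u + 18\right) e^{- u}}{2}] = \frac{\left(- 5 u^{2} - 8 u\right) e^{- u}}{2}, which equals f(u).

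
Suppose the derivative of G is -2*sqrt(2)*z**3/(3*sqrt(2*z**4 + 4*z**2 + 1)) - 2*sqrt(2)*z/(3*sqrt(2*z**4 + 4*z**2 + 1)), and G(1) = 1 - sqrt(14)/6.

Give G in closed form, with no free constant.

G(z) = 1 - sqrt(z**4 + 2*z**2 + 1/2)/3

The substitution u = z**4 + 2*z**2 + 1/2 works: G'(z) is exactly (dG/du)*(du/dz) for that inner function.
A general antiderivative is -sqrt(z**4 + 2*z**2 + 1/2)/3 + C.
The condition gives C = 1 - sqrt(14)/6 - (-sqrt(14)/6) = 1.
So G(z) = 1 - sqrt(z**4 + 2*z**2 + 1/2)/3.
Check: d/dz[1 - sqrt(z**4 + 2*z**2 + 1/2)/3] = (-2*sqrt(2)*z**3 - 2*sqrt(2)*z)/(3*sqrt(2*z**4 + 4*z**2 + 1)), which equals G'(z).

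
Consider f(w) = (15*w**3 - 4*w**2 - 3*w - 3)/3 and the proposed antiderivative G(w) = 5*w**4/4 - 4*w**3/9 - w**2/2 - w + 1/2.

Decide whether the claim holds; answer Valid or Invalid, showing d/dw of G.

Valid - the claim checks out under differentiation.

d/dw[G] = 5*w**3 - 4*w**2/3 - w - 1
This equals f(w) exactly, so the claim holds.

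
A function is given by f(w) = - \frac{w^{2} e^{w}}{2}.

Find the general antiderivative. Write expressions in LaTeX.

Recognize the product-rule pattern: f = u'v + uv' with u = - \frac{w^{2}}{2} + w - 1, v = e^{w}, so integration by parts undoes it.
Check: d/dw[\frac{\left(- w^{2} + 2 w - 2\right) e^{w}}{2}] = - \frac{w^{2} e^{w}}{2} = f(w).

F(w) = \frac{\left(- w^{2} + 2 w - 2\right) e^{w}}{2} + C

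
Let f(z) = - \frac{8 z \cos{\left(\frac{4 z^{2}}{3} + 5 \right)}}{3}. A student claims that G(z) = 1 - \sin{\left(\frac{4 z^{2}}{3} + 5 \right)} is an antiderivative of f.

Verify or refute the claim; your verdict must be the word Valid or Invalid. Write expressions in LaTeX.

Valid: G'(z) = f(z).

d/dz[G] = - \frac{8 z \cos{\left(\frac{4 z^{2}}{3} + 5 \right)}}{3}
This equals f(z) exactly, so the claim holds.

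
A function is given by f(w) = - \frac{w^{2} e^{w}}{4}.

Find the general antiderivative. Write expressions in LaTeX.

F(w) = - \frac{\left(w^{2} - 2 w + 2\right) e^{w}}{4} + C

Recognize the product-rule pattern: f = u'v + uv' with u = - \frac{w^{2}}{4} + \frac{w}{2} - \frac{1}{2}, v = e^{w}, so integration by parts undoes it.
Check: d/dw[- \frac{\left(w^{2} - 2 w + 2\right) e^{w}}{4}] = - \frac{w^{2} e^{w}}{4} = f(w).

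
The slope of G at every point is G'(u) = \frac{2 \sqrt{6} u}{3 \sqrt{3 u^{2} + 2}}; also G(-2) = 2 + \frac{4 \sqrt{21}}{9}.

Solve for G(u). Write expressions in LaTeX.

G(u) = \frac{4 \sqrt{\frac{u^{2}}{2} + \frac{1}{3}}}{3} + 2

The substitution w = \frac{u^{2}}{2} + \frac{1}{3} works: G'(u) is exactly (dG/dw)*(dw/du) for that inner function.
A general antiderivative is \frac{4 \sqrt{\frac{u^{2}}{2} + \frac{1}{3}}}{3} + C.
The condition gives C = 2 + \frac{4 \sqrt{21}}{9} - (\frac{4 \sqrt{21}}{9}) = 2.
So G(u) = \frac{4 \sqrt{\frac{u^{2}}{2} + \frac{1}{3}}}{3} + 2.
Check: d/du[\frac{4 \sqrt{\frac{u^{2}}{2} + \frac{1}{3}}}{3} + 2] = \frac{2 \sqrt{6} u}{3 \sqrt{3 u^{2} + 2}} = G'(u).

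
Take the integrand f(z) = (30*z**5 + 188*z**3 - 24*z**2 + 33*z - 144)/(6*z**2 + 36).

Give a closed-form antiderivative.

A candidate is checked by its d/dz: the result must match f(z).
Check: d/dz[(15*z**4 + 8*z**2 - 48*z - 15*log(z**2/2 + 3) + 24)/12] = (30*z**5 + 188*z**3 - 24*z**2 + 33*z - 144)/(6*z**2 + 36) = f(z).

An antiderivative is F(z) = (15*z**4 + 8*z**2 - 48*z - 15*log(z**2/2 + 3) + 24)/12.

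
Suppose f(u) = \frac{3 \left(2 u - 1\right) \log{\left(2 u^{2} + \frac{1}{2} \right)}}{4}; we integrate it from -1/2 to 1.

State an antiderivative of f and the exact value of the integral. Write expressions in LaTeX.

Antiderivative: F(u) = \frac{3 \left(- 4 u^{2} + 4 u \left(u - 1\right) \log{\left(2 u^{2} + \frac{1}{2} \right)} + 8 u + \log{\left(u^{2} + \frac{1}{4} \right)} - 4 \operatorname{atan}{\left(2 u \right)}\right)}{16}; value = - \frac{3 \operatorname{atan}{\left(2 \right)}}{4} - \frac{3 \pi}{16} + \frac{3 \log{\left(\frac{5}{4} \right)}}{16} + \frac{3 \log{\left(2 \right)}}{16} + \frac{27}{16}

A candidate is checked by its d/du: the result must match f(u).
F(u) = \frac{3 \left(- 4 u^{2} + 4 u \left(u - 1\right) \log{\left(2 u^{2} + \frac{1}{2} \right)} + 8 u + \log{\left(u^{2} + \frac{1}{4} \right)} - 4 \operatorname{atan}{\left(2 u \right)}\right)}{16} is an antiderivative of f.
Check: d/du[\frac{3 \left(- 4 u^{2} + 4 u \left(u - 1\right) \log{\left(2 u^{2} + \frac{1}{2} \right)} + 8 u + \log{\left(u^{2} + \frac{1}{4} \right)} - 4 \operatorname{atan}{\left(2 u \right)}\right)}{16}] = \frac{3 u \log{\left(2 u^{2} + \frac{1}{2} \right)}}{2} - \frac{3 \log{\left(2 u^{2} + \frac{1}{2} \right)}}{4}, which equals f(u).
F(1) = - \frac{3 \operatorname{atan}{\left(2 \right)}}{4} + \frac{3 \log{\left(\frac{5}{4} \right)}}{16} + \frac{3}{4}; F(-1/2) = - \frac{15}{16} - \frac{3 \log{\left(2 \right)}}{16} + \frac{3 \pi}{16}.
Integral = F(1) - F(-1/2) = - \frac{3 \operatorname{atan}{\left(2 \right)}}{4} - \frac{3 \pi}{16} + \frac{3 \log{\left(\frac{5}{4} \right)}}{16} + \frac{3 \log{\left(2 \right)}}{16} + \frac{27}{16}.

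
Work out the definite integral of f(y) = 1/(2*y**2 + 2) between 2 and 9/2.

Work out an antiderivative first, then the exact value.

Antiderivative: F(y) = atan(y)/2; value = -atan(2)/2 + atan(9/2)/2

An antiderivative F(y) passes only if d/dy[F] lands on f(y) exactly.
F(y) = atan(y)/2 is an antiderivative of f.
Check: d/dy[atan(y)/2] = 1/(2*y**2 + 2) = f(y).
F(9/2) = atan(9/2)/2; F(2) = atan(2)/2.
Integral = F(9/2) - F(2) = -atan(2)/2 + atan(9/2)/2.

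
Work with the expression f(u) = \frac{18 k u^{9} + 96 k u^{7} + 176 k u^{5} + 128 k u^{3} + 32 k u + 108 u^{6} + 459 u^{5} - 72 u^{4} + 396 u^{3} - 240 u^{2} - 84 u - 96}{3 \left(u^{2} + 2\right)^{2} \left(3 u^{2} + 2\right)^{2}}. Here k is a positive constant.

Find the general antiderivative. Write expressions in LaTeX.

A candidate is checked by its d/du: the result must match f(u).
Check: d/du[\frac{6 k u^{6} + 16 k u^{4} + 8 k u^{2} - 72 u^{3} - 153 u^{2} - 48 u - 66}{18 u^{4} + 48 u^{2} + 24}] = \frac{18 k u^{9} + 96 k u^{7} + 176 k u^{5} + 128 k u^{3} + 32 k u + 108 u^{6} + 459 u^{5} - 72 u^{4} + 396 u^{3} - 240 u^{2} - 84 u - 96}{27 u^{8} + 144 u^{6} + 264 u^{4} + 192 u^{2} + 48}, which equals f(u).

F(u) = \frac{6 k u^{6} + 16 k u^{4} + 8 k u^{2} - 72 u^{3} - 153 u^{2} - 48 u - 66}{18 u^{4} + 48 u^{2} + 24} + C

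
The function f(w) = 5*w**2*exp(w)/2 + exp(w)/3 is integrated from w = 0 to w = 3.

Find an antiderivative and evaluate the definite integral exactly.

Recognize the product-rule pattern: f = u'v + uv' with u = 5*w**2/2 - 5*w + 16/3, v = exp(w), so integration by parts undoes it.
F(w) = (15*w**2 - 30*w + 32)*exp(w)/6 is an antiderivative of f.
Check: d/dw[(15*w**2 - 30*w + 32)*exp(w)/6] = 5*w**2*exp(w)/2 + exp(w)/3 = f(w).
F(3) = 77*exp(3)/6; F(0) = 16/3.
Integral = F(3) - F(0) = -16/3 + 77*exp(3)/6.

Antiderivative: F(w) = (15*w**2 - 30*w + 32)*exp(w)/6; value = -16/3 + 77*exp(3)/6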